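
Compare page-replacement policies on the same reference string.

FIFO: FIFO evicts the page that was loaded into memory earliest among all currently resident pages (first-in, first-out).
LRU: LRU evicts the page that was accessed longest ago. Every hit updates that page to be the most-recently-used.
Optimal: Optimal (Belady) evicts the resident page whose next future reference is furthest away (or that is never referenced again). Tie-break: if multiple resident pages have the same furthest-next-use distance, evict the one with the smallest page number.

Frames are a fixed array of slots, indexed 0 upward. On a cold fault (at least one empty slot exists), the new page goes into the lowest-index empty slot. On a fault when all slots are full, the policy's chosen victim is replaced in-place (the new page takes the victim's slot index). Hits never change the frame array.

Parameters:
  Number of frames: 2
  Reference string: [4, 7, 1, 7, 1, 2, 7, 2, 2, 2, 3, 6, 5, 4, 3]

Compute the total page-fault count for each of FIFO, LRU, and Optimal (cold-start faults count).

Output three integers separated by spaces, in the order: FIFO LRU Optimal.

Answer: 10 10 8

Derivation:
--- FIFO ---
  step 0: ref 4 -> FAULT, frames=[4,-] (faults so far: 1)
  step 1: ref 7 -> FAULT, frames=[4,7] (faults so far: 2)
  step 2: ref 1 -> FAULT, evict 4, frames=[1,7] (faults so far: 3)
  step 3: ref 7 -> HIT, frames=[1,7] (faults so far: 3)
  step 4: ref 1 -> HIT, frames=[1,7] (faults so far: 3)
  step 5: ref 2 -> FAULT, evict 7, frames=[1,2] (faults so far: 4)
  step 6: ref 7 -> FAULT, evict 1, frames=[7,2] (faults so far: 5)
  step 7: ref 2 -> HIT, frames=[7,2] (faults so far: 5)
  step 8: ref 2 -> HIT, frames=[7,2] (faults so far: 5)
  step 9: ref 2 -> HIT, frames=[7,2] (faults so far: 5)
  step 10: ref 3 -> FAULT, evict 2, frames=[7,3] (faults so far: 6)
  step 11: ref 6 -> FAULT, evict 7, frames=[6,3] (faults so far: 7)
  step 12: ref 5 -> FAULT, evict 3, frames=[6,5] (faults so far: 8)
  step 13: ref 4 -> FAULT, evict 6, frames=[4,5] (faults so far: 9)
  step 14: ref 3 -> FAULT, evict 5, frames=[4,3] (faults so far: 10)
  FIFO total faults: 10
--- LRU ---
  step 0: ref 4 -> FAULT, frames=[4,-] (faults so far: 1)
  step 1: ref 7 -> FAULT, frames=[4,7] (faults so far: 2)
  step 2: ref 1 -> FAULT, evict 4, frames=[1,7] (faults so far: 3)
  step 3: ref 7 -> HIT, frames=[1,7] (faults so far: 3)
  step 4: ref 1 -> HIT, frames=[1,7] (faults so far: 3)
  step 5: ref 2 -> FAULT, evict 7, frames=[1,2] (faults so far: 4)
  step 6: ref 7 -> FAULT, evict 1, frames=[7,2] (faults so far: 5)
  step 7: ref 2 -> HIT, frames=[7,2] (faults so far: 5)
  step 8: ref 2 -> HIT, frames=[7,2] (faults so far: 5)
  step 9: ref 2 -> HIT, frames=[7,2] (faults so far: 5)
  step 10: ref 3 -> FAULT, evict 7, frames=[3,2] (faults so far: 6)
  step 11: ref 6 -> FAULT, evict 2, frames=[3,6] (faults so far: 7)
  step 12: ref 5 -> FAULT, evict 3, frames=[5,6] (faults so far: 8)
  step 13: ref 4 -> FAULT, evict 6, frames=[5,4] (faults so far: 9)
  step 14: ref 3 -> FAULT, evict 5, frames=[3,4] (faults so far: 10)
  LRU total faults: 10
--- Optimal ---
  step 0: ref 4 -> FAULT, frames=[4,-] (faults so far: 1)
  step 1: ref 7 -> FAULT, frames=[4,7] (faults so far: 2)
  step 2: ref 1 -> FAULT, evict 4, frames=[1,7] (faults so far: 3)
  step 3: ref 7 -> HIT, frames=[1,7] (faults so far: 3)
  step 4: ref 1 -> HIT, frames=[1,7] (faults so far: 3)
  step 5: ref 2 -> FAULT, evict 1, frames=[2,7] (faults so far: 4)
  step 6: ref 7 -> HIT, frames=[2,7] (faults so far: 4)
  step 7: ref 2 -> HIT, frames=[2,7] (faults so far: 4)
  step 8: ref 2 -> HIT, frames=[2,7] (faults so far: 4)
  step 9: ref 2 -> HIT, frames=[2,7] (faults so far: 4)
  step 10: ref 3 -> FAULT, evict 2, frames=[3,7] (faults so far: 5)
  step 11: ref 6 -> FAULT, evict 7, frames=[3,6] (faults so far: 6)
  step 12: ref 5 -> FAULT, evict 6, frames=[3,5] (faults so far: 7)
  step 13: ref 4 -> FAULT, evict 5, frames=[3,4] (faults so far: 8)
  step 14: ref 3 -> HIT, frames=[3,4] (faults so far: 8)
  Optimal total faults: 8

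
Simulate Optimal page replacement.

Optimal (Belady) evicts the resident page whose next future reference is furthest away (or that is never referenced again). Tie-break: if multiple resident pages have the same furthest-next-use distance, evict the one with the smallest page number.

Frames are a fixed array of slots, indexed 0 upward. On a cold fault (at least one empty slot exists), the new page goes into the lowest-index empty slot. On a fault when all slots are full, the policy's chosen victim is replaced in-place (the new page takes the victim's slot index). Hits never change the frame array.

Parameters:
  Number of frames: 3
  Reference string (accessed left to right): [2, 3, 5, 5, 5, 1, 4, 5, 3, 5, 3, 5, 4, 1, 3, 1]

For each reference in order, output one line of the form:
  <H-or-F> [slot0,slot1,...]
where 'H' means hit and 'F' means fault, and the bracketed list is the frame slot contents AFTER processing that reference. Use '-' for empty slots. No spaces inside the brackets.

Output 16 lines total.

F [2,-,-]
F [2,3,-]
F [2,3,5]
H [2,3,5]
H [2,3,5]
F [1,3,5]
F [4,3,5]
H [4,3,5]
H [4,3,5]
H [4,3,5]
H [4,3,5]
H [4,3,5]
H [4,3,5]
F [1,3,5]
H [1,3,5]
H [1,3,5]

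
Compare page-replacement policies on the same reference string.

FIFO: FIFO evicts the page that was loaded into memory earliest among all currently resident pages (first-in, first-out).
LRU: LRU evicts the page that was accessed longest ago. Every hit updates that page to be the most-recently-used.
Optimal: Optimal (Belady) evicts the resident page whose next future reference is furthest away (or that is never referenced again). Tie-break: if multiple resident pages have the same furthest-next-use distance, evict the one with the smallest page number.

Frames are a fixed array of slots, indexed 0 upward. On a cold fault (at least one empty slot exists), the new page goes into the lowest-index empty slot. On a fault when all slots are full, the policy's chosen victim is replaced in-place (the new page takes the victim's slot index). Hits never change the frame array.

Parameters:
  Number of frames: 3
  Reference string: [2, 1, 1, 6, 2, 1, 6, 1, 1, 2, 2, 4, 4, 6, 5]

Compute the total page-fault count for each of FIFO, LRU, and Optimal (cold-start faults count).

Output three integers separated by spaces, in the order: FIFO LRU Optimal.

--- FIFO ---
  step 0: ref 2 -> FAULT, frames=[2,-,-] (faults so far: 1)
  step 1: ref 1 -> FAULT, frames=[2,1,-] (faults so far: 2)
  step 2: ref 1 -> HIT, frames=[2,1,-] (faults so far: 2)
  step 3: ref 6 -> FAULT, frames=[2,1,6] (faults so far: 3)
  step 4: ref 2 -> HIT, frames=[2,1,6] (faults so far: 3)
  step 5: ref 1 -> HIT, frames=[2,1,6] (faults so far: 3)
  step 6: ref 6 -> HIT, frames=[2,1,6] (faults so far: 3)
  step 7: ref 1 -> HIT, frames=[2,1,6] (faults so far: 3)
  step 8: ref 1 -> HIT, frames=[2,1,6] (faults so far: 3)
  step 9: ref 2 -> HIT, frames=[2,1,6] (faults so far: 3)
  step 10: ref 2 -> HIT, frames=[2,1,6] (faults so far: 3)
  step 11: ref 4 -> FAULT, evict 2, frames=[4,1,6] (faults so far: 4)
  step 12: ref 4 -> HIT, frames=[4,1,6] (faults so far: 4)
  step 13: ref 6 -> HIT, frames=[4,1,6] (faults so far: 4)
  step 14: ref 5 -> FAULT, evict 1, frames=[4,5,6] (faults so far: 5)
  FIFO total faults: 5
--- LRU ---
  step 0: ref 2 -> FAULT, frames=[2,-,-] (faults so far: 1)
  step 1: ref 1 -> FAULT, frames=[2,1,-] (faults so far: 2)
  step 2: ref 1 -> HIT, frames=[2,1,-] (faults so far: 2)
  step 3: ref 6 -> FAULT, frames=[2,1,6] (faults so far: 3)
  step 4: ref 2 -> HIT, frames=[2,1,6] (faults so far: 3)
  step 5: ref 1 -> HIT, frames=[2,1,6] (faults so far: 3)
  step 6: ref 6 -> HIT, frames=[2,1,6] (faults so far: 3)
  step 7: ref 1 -> HIT, frames=[2,1,6] (faults so far: 3)
  step 8: ref 1 -> HIT, frames=[2,1,6] (faults so far: 3)
  step 9: ref 2 -> HIT, frames=[2,1,6] (faults so far: 3)
  step 10: ref 2 -> HIT, frames=[2,1,6] (faults so far: 3)
  step 11: ref 4 -> FAULT, evict 6, frames=[2,1,4] (faults so far: 4)
  step 12: ref 4 -> HIT, frames=[2,1,4] (faults so far: 4)
  step 13: ref 6 -> FAULT, evict 1, frames=[2,6,4] (faults so far: 5)
  step 14: ref 5 -> FAULT, evict 2, frames=[5,6,4] (faults so far: 6)
  LRU total faults: 6
--- Optimal ---
  step 0: ref 2 -> FAULT, frames=[2,-,-] (faults so far: 1)
  step 1: ref 1 -> FAULT, frames=[2,1,-] (faults so far: 2)
  step 2: ref 1 -> HIT, frames=[2,1,-] (faults so far: 2)
  step 3: ref 6 -> FAULT, frames=[2,1,6] (faults so far: 3)
  step 4: ref 2 -> HIT, frames=[2,1,6] (faults so far: 3)
  step 5: ref 1 -> HIT, frames=[2,1,6] (faults so far: 3)
  step 6: ref 6 -> HIT, frames=[2,1,6] (faults so far: 3)
  step 7: ref 1 -> HIT, frames=[2,1,6] (faults so far: 3)
  step 8: ref 1 -> HIT, frames=[2,1,6] (faults so far: 3)
  step 9: ref 2 -> HIT, frames=[2,1,6] (faults so far: 3)
  step 10: ref 2 -> HIT, frames=[2,1,6] (faults so far: 3)
  step 11: ref 4 -> FAULT, evict 1, frames=[2,4,6] (faults so far: 4)
  step 12: ref 4 -> HIT, frames=[2,4,6] (faults so far: 4)
  step 13: ref 6 -> HIT, frames=[2,4,6] (faults so far: 4)
  step 14: ref 5 -> FAULT, evict 2, frames=[5,4,6] (faults so far: 5)
  Optimal total faults: 5

Answer: 5 6 5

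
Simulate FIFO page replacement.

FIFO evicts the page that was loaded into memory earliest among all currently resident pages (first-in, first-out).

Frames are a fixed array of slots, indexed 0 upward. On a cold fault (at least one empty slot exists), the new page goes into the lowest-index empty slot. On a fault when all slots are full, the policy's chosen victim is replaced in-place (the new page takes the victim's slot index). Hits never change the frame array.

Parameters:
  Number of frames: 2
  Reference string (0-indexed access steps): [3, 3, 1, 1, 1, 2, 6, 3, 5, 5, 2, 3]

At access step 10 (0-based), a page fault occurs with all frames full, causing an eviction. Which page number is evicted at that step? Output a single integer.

Answer: 3

Derivation:
Step 0: ref 3 -> FAULT, frames=[3,-]
Step 1: ref 3 -> HIT, frames=[3,-]
Step 2: ref 1 -> FAULT, frames=[3,1]
Step 3: ref 1 -> HIT, frames=[3,1]
Step 4: ref 1 -> HIT, frames=[3,1]
Step 5: ref 2 -> FAULT, evict 3, frames=[2,1]
Step 6: ref 6 -> FAULT, evict 1, frames=[2,6]
Step 7: ref 3 -> FAULT, evict 2, frames=[3,6]
Step 8: ref 5 -> FAULT, evict 6, frames=[3,5]
Step 9: ref 5 -> HIT, frames=[3,5]
Step 10: ref 2 -> FAULT, evict 3, frames=[2,5]
At step 10: evicted page 3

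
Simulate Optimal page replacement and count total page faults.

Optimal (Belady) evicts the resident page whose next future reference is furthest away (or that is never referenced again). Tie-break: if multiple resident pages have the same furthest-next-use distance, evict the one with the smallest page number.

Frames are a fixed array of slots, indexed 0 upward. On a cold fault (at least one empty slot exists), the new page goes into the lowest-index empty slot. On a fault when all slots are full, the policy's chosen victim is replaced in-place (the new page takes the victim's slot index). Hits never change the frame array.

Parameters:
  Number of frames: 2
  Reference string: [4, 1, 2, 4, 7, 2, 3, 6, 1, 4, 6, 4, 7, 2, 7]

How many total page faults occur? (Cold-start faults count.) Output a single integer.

Step 0: ref 4 → FAULT, frames=[4,-]
Step 1: ref 1 → FAULT, frames=[4,1]
Step 2: ref 2 → FAULT (evict 1), frames=[4,2]
Step 3: ref 4 → HIT, frames=[4,2]
Step 4: ref 7 → FAULT (evict 4), frames=[7,2]
Step 5: ref 2 → HIT, frames=[7,2]
Step 6: ref 3 → FAULT (evict 2), frames=[7,3]
Step 7: ref 6 → FAULT (evict 3), frames=[7,6]
Step 8: ref 1 → FAULT (evict 7), frames=[1,6]
Step 9: ref 4 → FAULT (evict 1), frames=[4,6]
Step 10: ref 6 → HIT, frames=[4,6]
Step 11: ref 4 → HIT, frames=[4,6]
Step 12: ref 7 → FAULT (evict 4), frames=[7,6]
Step 13: ref 2 → FAULT (evict 6), frames=[7,2]
Step 14: ref 7 → HIT, frames=[7,2]
Total faults: 10

Answer: 10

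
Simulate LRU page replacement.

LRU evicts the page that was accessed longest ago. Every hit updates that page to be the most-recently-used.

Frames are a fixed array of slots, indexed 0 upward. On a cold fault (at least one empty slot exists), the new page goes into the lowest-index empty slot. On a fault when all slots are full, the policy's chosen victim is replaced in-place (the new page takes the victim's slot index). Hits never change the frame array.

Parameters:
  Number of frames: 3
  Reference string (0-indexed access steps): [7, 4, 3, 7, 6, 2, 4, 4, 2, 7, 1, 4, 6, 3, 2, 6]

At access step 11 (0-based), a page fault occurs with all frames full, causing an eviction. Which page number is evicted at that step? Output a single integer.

Answer: 2

Derivation:
Step 0: ref 7 -> FAULT, frames=[7,-,-]
Step 1: ref 4 -> FAULT, frames=[7,4,-]
Step 2: ref 3 -> FAULT, frames=[7,4,3]
Step 3: ref 7 -> HIT, frames=[7,4,3]
Step 4: ref 6 -> FAULT, evict 4, frames=[7,6,3]
Step 5: ref 2 -> FAULT, evict 3, frames=[7,6,2]
Step 6: ref 4 -> FAULT, evict 7, frames=[4,6,2]
Step 7: ref 4 -> HIT, frames=[4,6,2]
Step 8: ref 2 -> HIT, frames=[4,6,2]
Step 9: ref 7 -> FAULT, evict 6, frames=[4,7,2]
Step 10: ref 1 -> FAULT, evict 4, frames=[1,7,2]
Step 11: ref 4 -> FAULT, evict 2, frames=[1,7,4]
At step 11: evicted page 2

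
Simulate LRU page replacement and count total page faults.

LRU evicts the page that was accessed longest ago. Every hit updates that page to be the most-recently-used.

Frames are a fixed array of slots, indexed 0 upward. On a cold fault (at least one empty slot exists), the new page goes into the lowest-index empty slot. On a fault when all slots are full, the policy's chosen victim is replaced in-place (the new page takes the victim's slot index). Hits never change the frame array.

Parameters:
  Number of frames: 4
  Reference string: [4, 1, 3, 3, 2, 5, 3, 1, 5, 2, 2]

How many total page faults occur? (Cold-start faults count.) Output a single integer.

Step 0: ref 4 → FAULT, frames=[4,-,-,-]
Step 1: ref 1 → FAULT, frames=[4,1,-,-]
Step 2: ref 3 → FAULT, frames=[4,1,3,-]
Step 3: ref 3 → HIT, frames=[4,1,3,-]
Step 4: ref 2 → FAULT, frames=[4,1,3,2]
Step 5: ref 5 → FAULT (evict 4), frames=[5,1,3,2]
Step 6: ref 3 → HIT, frames=[5,1,3,2]
Step 7: ref 1 → HIT, frames=[5,1,3,2]
Step 8: ref 5 → HIT, frames=[5,1,3,2]
Step 9: ref 2 → HIT, frames=[5,1,3,2]
Step 10: ref 2 → HIT, frames=[5,1,3,2]
Total faults: 5

Answer: 5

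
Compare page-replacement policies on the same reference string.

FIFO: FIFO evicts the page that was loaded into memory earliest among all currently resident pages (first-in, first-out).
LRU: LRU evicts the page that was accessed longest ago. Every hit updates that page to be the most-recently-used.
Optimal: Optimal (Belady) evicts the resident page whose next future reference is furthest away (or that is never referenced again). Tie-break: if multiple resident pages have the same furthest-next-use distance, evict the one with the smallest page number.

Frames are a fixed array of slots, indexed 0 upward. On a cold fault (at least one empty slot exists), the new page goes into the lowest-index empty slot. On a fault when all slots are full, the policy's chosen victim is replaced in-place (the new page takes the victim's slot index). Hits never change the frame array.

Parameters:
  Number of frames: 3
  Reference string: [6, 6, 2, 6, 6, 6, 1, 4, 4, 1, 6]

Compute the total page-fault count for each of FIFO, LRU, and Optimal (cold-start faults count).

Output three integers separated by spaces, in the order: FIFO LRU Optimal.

--- FIFO ---
  step 0: ref 6 -> FAULT, frames=[6,-,-] (faults so far: 1)
  step 1: ref 6 -> HIT, frames=[6,-,-] (faults so far: 1)
  step 2: ref 2 -> FAULT, frames=[6,2,-] (faults so far: 2)
  step 3: ref 6 -> HIT, frames=[6,2,-] (faults so far: 2)
  step 4: ref 6 -> HIT, frames=[6,2,-] (faults so far: 2)
  step 5: ref 6 -> HIT, frames=[6,2,-] (faults so far: 2)
  step 6: ref 1 -> FAULT, frames=[6,2,1] (faults so far: 3)
  step 7: ref 4 -> FAULT, evict 6, frames=[4,2,1] (faults so far: 4)
  step 8: ref 4 -> HIT, frames=[4,2,1] (faults so far: 4)
  step 9: ref 1 -> HIT, frames=[4,2,1] (faults so far: 4)
  step 10: ref 6 -> FAULT, evict 2, frames=[4,6,1] (faults so far: 5)
  FIFO total faults: 5
--- LRU ---
  step 0: ref 6 -> FAULT, frames=[6,-,-] (faults so far: 1)
  step 1: ref 6 -> HIT, frames=[6,-,-] (faults so far: 1)
  step 2: ref 2 -> FAULT, frames=[6,2,-] (faults so far: 2)
  step 3: ref 6 -> HIT, frames=[6,2,-] (faults so far: 2)
  step 4: ref 6 -> HIT, frames=[6,2,-] (faults so far: 2)
  step 5: ref 6 -> HIT, frames=[6,2,-] (faults so far: 2)
  step 6: ref 1 -> FAULT, frames=[6,2,1] (faults so far: 3)
  step 7: ref 4 -> FAULT, evict 2, frames=[6,4,1] (faults so far: 4)
  step 8: ref 4 -> HIT, frames=[6,4,1] (faults so far: 4)
  step 9: ref 1 -> HIT, frames=[6,4,1] (faults so far: 4)
  step 10: ref 6 -> HIT, frames=[6,4,1] (faults so far: 4)
  LRU total faults: 4
--- Optimal ---
  step 0: ref 6 -> FAULT, frames=[6,-,-] (faults so far: 1)
  step 1: ref 6 -> HIT, frames=[6,-,-] (faults so far: 1)
  step 2: ref 2 -> FAULT, frames=[6,2,-] (faults so far: 2)
  step 3: ref 6 -> HIT, frames=[6,2,-] (faults so far: 2)
  step 4: ref 6 -> HIT, frames=[6,2,-] (faults so far: 2)
  step 5: ref 6 -> HIT, frames=[6,2,-] (faults so far: 2)
  step 6: ref 1 -> FAULT, frames=[6,2,1] (faults so far: 3)
  step 7: ref 4 -> FAULT, evict 2, frames=[6,4,1] (faults so far: 4)
  step 8: ref 4 -> HIT, frames=[6,4,1] (faults so far: 4)
  step 9: ref 1 -> HIT, frames=[6,4,1] (faults so far: 4)
  step 10: ref 6 -> HIT, frames=[6,4,1] (faults so far: 4)
  Optimal total faults: 4

Answer: 5 4 4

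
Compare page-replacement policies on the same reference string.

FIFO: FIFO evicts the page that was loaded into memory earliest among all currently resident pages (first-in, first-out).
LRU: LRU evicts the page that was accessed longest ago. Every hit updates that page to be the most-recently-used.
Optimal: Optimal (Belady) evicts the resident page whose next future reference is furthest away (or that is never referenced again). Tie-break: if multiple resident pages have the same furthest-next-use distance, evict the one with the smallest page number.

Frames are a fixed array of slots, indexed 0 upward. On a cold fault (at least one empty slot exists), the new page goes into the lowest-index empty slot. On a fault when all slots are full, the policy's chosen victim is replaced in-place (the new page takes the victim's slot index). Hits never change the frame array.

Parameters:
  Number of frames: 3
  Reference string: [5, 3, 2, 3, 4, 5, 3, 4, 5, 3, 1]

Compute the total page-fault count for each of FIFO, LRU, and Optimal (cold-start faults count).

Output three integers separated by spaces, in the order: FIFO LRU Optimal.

--- FIFO ---
  step 0: ref 5 -> FAULT, frames=[5,-,-] (faults so far: 1)
  step 1: ref 3 -> FAULT, frames=[5,3,-] (faults so far: 2)
  step 2: ref 2 -> FAULT, frames=[5,3,2] (faults so far: 3)
  step 3: ref 3 -> HIT, frames=[5,3,2] (faults so far: 3)
  step 4: ref 4 -> FAULT, evict 5, frames=[4,3,2] (faults so far: 4)
  step 5: ref 5 -> FAULT, evict 3, frames=[4,5,2] (faults so far: 5)
  step 6: ref 3 -> FAULT, evict 2, frames=[4,5,3] (faults so far: 6)
  step 7: ref 4 -> HIT, frames=[4,5,3] (faults so far: 6)
  step 8: ref 5 -> HIT, frames=[4,5,3] (faults so far: 6)
  step 9: ref 3 -> HIT, frames=[4,5,3] (faults so far: 6)
  step 10: ref 1 -> FAULT, evict 4, frames=[1,5,3] (faults so far: 7)
  FIFO total faults: 7
--- LRU ---
  step 0: ref 5 -> FAULT, frames=[5,-,-] (faults so far: 1)
  step 1: ref 3 -> FAULT, frames=[5,3,-] (faults so far: 2)
  step 2: ref 2 -> FAULT, frames=[5,3,2] (faults so far: 3)
  step 3: ref 3 -> HIT, frames=[5,3,2] (faults so far: 3)
  step 4: ref 4 -> FAULT, evict 5, frames=[4,3,2] (faults so far: 4)
  step 5: ref 5 -> FAULT, evict 2, frames=[4,3,5] (faults so far: 5)
  step 6: ref 3 -> HIT, frames=[4,3,5] (faults so far: 5)
  step 7: ref 4 -> HIT, frames=[4,3,5] (faults so far: 5)
  step 8: ref 5 -> HIT, frames=[4,3,5] (faults so far: 5)
  step 9: ref 3 -> HIT, frames=[4,3,5] (faults so far: 5)
  step 10: ref 1 -> FAULT, evict 4, frames=[1,3,5] (faults so far: 6)
  LRU total faults: 6
--- Optimal ---
  step 0: ref 5 -> FAULT, frames=[5,-,-] (faults so far: 1)
  step 1: ref 3 -> FAULT, frames=[5,3,-] (faults so far: 2)
  step 2: ref 2 -> FAULT, frames=[5,3,2] (faults so far: 3)
  step 3: ref 3 -> HIT, frames=[5,3,2] (faults so far: 3)
  step 4: ref 4 -> FAULT, evict 2, frames=[5,3,4] (faults so far: 4)
  step 5: ref 5 -> HIT, frames=[5,3,4] (faults so far: 4)
  step 6: ref 3 -> HIT, frames=[5,3,4] (faults so far: 4)
  step 7: ref 4 -> HIT, frames=[5,3,4] (faults so far: 4)
  step 8: ref 5 -> HIT, frames=[5,3,4] (faults so far: 4)
  step 9: ref 3 -> HIT, frames=[5,3,4] (faults so far: 4)
  step 10: ref 1 -> FAULT, evict 3, frames=[5,1,4] (faults so far: 5)
  Optimal total faults: 5

Answer: 7 6 5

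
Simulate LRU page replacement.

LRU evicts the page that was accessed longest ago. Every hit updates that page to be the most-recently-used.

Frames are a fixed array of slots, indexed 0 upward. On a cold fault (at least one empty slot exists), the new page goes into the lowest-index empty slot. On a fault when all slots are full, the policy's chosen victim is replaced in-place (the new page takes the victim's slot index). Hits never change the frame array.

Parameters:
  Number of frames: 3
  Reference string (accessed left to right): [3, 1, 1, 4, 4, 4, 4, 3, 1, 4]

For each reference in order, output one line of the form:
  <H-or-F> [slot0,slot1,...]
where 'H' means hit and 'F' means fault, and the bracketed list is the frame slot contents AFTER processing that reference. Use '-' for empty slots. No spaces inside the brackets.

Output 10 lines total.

F [3,-,-]
F [3,1,-]
H [3,1,-]
F [3,1,4]
H [3,1,4]
H [3,1,4]
H [3,1,4]
H [3,1,4]
H [3,1,4]
H [3,1,4]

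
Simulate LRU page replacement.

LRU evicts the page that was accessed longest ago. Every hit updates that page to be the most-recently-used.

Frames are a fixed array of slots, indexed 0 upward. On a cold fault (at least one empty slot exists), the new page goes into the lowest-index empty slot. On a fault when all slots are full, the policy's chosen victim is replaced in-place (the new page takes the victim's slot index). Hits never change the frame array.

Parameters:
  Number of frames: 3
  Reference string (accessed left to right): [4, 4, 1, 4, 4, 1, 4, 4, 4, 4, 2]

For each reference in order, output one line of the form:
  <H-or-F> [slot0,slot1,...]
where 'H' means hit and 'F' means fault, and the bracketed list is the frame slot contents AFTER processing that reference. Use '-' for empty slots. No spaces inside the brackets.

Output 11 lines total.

F [4,-,-]
H [4,-,-]
F [4,1,-]
H [4,1,-]
H [4,1,-]
H [4,1,-]
H [4,1,-]
H [4,1,-]
H [4,1,-]
H [4,1,-]
F [4,1,2]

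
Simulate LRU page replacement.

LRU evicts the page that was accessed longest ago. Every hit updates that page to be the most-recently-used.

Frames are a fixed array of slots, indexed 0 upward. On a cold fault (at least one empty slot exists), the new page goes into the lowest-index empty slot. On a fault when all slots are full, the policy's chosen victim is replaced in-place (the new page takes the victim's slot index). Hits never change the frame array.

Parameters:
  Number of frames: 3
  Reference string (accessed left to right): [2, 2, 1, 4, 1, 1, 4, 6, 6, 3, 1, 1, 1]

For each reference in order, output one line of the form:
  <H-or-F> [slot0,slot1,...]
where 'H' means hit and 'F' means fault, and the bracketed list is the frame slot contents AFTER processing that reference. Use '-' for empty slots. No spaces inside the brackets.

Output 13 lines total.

F [2,-,-]
H [2,-,-]
F [2,1,-]
F [2,1,4]
H [2,1,4]
H [2,1,4]
H [2,1,4]
F [6,1,4]
H [6,1,4]
F [6,3,4]
F [6,3,1]
H [6,3,1]
H [6,3,1]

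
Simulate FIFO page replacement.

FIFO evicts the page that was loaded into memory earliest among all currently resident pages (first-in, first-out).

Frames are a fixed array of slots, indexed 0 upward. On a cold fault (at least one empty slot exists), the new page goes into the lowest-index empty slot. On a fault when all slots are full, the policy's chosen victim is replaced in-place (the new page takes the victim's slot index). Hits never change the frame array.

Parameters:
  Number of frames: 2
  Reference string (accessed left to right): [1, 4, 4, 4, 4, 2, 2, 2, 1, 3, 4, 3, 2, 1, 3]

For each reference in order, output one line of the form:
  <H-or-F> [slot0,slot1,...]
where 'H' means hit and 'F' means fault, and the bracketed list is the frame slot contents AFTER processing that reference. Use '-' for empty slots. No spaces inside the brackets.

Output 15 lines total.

F [1,-]
F [1,4]
H [1,4]
H [1,4]
H [1,4]
F [2,4]
H [2,4]
H [2,4]
F [2,1]
F [3,1]
F [3,4]
H [3,4]
F [2,4]
F [2,1]
F [3,1]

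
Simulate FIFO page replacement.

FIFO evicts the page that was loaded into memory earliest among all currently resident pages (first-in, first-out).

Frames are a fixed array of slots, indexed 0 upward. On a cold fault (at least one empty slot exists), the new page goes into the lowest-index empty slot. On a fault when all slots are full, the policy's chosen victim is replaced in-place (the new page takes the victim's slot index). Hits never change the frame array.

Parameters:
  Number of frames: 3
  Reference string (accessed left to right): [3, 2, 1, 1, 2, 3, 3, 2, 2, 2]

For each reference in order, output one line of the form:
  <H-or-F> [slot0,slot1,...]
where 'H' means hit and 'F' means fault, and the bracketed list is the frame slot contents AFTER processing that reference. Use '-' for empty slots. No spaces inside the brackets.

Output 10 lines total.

F [3,-,-]
F [3,2,-]
F [3,2,1]
H [3,2,1]
H [3,2,1]
H [3,2,1]
H [3,2,1]
H [3,2,1]
H [3,2,1]
H [3,2,1]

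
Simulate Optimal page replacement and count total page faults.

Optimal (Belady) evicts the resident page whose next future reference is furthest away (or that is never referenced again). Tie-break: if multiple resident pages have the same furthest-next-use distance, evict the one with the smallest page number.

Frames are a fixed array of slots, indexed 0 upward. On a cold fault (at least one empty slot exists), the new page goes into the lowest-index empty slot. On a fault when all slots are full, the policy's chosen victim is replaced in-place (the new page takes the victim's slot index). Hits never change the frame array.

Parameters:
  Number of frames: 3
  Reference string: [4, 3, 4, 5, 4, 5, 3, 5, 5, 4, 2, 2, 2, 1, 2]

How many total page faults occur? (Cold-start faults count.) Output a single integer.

Answer: 5

Derivation:
Step 0: ref 4 → FAULT, frames=[4,-,-]
Step 1: ref 3 → FAULT, frames=[4,3,-]
Step 2: ref 4 → HIT, frames=[4,3,-]
Step 3: ref 5 → FAULT, frames=[4,3,5]
Step 4: ref 4 → HIT, frames=[4,3,5]
Step 5: ref 5 → HIT, frames=[4,3,5]
Step 6: ref 3 → HIT, frames=[4,3,5]
Step 7: ref 5 → HIT, frames=[4,3,5]
Step 8: ref 5 → HIT, frames=[4,3,5]
Step 9: ref 4 → HIT, frames=[4,3,5]
Step 10: ref 2 → FAULT (evict 3), frames=[4,2,5]
Step 11: ref 2 → HIT, frames=[4,2,5]
Step 12: ref 2 → HIT, frames=[4,2,5]
Step 13: ref 1 → FAULT (evict 4), frames=[1,2,5]
Step 14: ref 2 → HIT, frames=[1,2,5]
Total faults: 5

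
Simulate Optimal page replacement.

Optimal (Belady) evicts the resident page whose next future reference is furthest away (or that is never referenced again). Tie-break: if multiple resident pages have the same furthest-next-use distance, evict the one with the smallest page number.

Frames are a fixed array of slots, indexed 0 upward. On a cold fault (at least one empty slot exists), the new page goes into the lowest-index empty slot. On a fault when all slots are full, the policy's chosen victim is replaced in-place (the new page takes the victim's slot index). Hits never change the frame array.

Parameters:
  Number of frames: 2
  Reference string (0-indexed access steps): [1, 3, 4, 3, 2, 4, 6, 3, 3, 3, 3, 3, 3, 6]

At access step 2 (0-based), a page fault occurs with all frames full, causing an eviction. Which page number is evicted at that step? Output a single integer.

Answer: 1

Derivation:
Step 0: ref 1 -> FAULT, frames=[1,-]
Step 1: ref 3 -> FAULT, frames=[1,3]
Step 2: ref 4 -> FAULT, evict 1, frames=[4,3]
At step 2: evicted page 1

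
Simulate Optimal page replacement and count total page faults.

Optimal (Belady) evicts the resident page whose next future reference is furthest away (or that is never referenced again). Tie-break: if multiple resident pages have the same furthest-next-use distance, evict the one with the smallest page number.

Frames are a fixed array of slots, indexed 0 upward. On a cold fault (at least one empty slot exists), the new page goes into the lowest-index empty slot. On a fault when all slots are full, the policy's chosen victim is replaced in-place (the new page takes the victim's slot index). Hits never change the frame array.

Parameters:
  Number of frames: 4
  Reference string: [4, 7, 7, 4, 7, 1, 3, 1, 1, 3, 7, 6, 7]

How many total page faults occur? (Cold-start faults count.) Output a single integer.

Answer: 5

Derivation:
Step 0: ref 4 → FAULT, frames=[4,-,-,-]
Step 1: ref 7 → FAULT, frames=[4,7,-,-]
Step 2: ref 7 → HIT, frames=[4,7,-,-]
Step 3: ref 4 → HIT, frames=[4,7,-,-]
Step 4: ref 7 → HIT, frames=[4,7,-,-]
Step 5: ref 1 → FAULT, frames=[4,7,1,-]
Step 6: ref 3 → FAULT, frames=[4,7,1,3]
Step 7: ref 1 → HIT, frames=[4,7,1,3]
Step 8: ref 1 → HIT, frames=[4,7,1,3]
Step 9: ref 3 → HIT, frames=[4,7,1,3]
Step 10: ref 7 → HIT, frames=[4,7,1,3]
Step 11: ref 6 → FAULT (evict 1), frames=[4,7,6,3]
Step 12: ref 7 → HIT, frames=[4,7,6,3]
Total faults: 5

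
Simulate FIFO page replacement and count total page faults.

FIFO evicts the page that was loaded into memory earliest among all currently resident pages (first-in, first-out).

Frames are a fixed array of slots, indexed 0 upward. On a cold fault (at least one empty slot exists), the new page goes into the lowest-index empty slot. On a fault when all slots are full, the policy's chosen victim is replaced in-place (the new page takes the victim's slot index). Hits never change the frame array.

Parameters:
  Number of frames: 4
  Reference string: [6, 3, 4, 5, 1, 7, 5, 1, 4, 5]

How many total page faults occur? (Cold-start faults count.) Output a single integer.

Step 0: ref 6 → FAULT, frames=[6,-,-,-]
Step 1: ref 3 → FAULT, frames=[6,3,-,-]
Step 2: ref 4 → FAULT, frames=[6,3,4,-]
Step 3: ref 5 → FAULT, frames=[6,3,4,5]
Step 4: ref 1 → FAULT (evict 6), frames=[1,3,4,5]
Step 5: ref 7 → FAULT (evict 3), frames=[1,7,4,5]
Step 6: ref 5 → HIT, frames=[1,7,4,5]
Step 7: ref 1 → HIT, frames=[1,7,4,5]
Step 8: ref 4 → HIT, frames=[1,7,4,5]
Step 9: ref 5 → HIT, frames=[1,7,4,5]
Total faults: 6

Answer: 6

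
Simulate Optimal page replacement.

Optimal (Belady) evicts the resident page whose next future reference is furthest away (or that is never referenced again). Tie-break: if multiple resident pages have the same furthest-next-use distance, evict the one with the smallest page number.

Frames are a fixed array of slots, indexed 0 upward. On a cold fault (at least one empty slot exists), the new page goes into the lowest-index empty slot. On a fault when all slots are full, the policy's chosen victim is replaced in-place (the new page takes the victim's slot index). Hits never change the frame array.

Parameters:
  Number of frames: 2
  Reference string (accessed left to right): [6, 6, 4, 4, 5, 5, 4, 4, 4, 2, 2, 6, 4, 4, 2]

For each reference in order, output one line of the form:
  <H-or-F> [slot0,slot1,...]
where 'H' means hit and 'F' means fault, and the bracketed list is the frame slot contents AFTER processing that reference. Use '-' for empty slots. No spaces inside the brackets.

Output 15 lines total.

F [6,-]
H [6,-]
F [6,4]
H [6,4]
F [5,4]
H [5,4]
H [5,4]
H [5,4]
H [5,4]
F [2,4]
H [2,4]
F [6,4]
H [6,4]
H [6,4]
F [6,2]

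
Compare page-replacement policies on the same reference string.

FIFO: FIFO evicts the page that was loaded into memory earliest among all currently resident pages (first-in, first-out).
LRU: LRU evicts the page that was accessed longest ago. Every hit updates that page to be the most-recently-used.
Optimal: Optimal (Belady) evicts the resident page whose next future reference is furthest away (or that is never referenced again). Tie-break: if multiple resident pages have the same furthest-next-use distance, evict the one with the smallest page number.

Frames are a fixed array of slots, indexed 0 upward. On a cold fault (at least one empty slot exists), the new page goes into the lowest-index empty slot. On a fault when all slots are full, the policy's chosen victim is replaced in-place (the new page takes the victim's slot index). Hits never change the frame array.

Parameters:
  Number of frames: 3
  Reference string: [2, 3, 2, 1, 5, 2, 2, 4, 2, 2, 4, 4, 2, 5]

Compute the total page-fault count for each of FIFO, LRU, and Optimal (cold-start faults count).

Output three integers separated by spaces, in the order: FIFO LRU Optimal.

--- FIFO ---
  step 0: ref 2 -> FAULT, frames=[2,-,-] (faults so far: 1)
  step 1: ref 3 -> FAULT, frames=[2,3,-] (faults so far: 2)
  step 2: ref 2 -> HIT, frames=[2,3,-] (faults so far: 2)
  step 3: ref 1 -> FAULT, frames=[2,3,1] (faults so far: 3)
  step 4: ref 5 -> FAULT, evict 2, frames=[5,3,1] (faults so far: 4)
  step 5: ref 2 -> FAULT, evict 3, frames=[5,2,1] (faults so far: 5)
  step 6: ref 2 -> HIT, frames=[5,2,1] (faults so far: 5)
  step 7: ref 4 -> FAULT, evict 1, frames=[5,2,4] (faults so far: 6)
  step 8: ref 2 -> HIT, frames=[5,2,4] (faults so far: 6)
  step 9: ref 2 -> HIT, frames=[5,2,4] (faults so far: 6)
  step 10: ref 4 -> HIT, frames=[5,2,4] (faults so far: 6)
  step 11: ref 4 -> HIT, frames=[5,2,4] (faults so far: 6)
  step 12: ref 2 -> HIT, frames=[5,2,4] (faults so far: 6)
  step 13: ref 5 -> HIT, frames=[5,2,4] (faults so far: 6)
  FIFO total faults: 6
--- LRU ---
  step 0: ref 2 -> FAULT, frames=[2,-,-] (faults so far: 1)
  step 1: ref 3 -> FAULT, frames=[2,3,-] (faults so far: 2)
  step 2: ref 2 -> HIT, frames=[2,3,-] (faults so far: 2)
  step 3: ref 1 -> FAULT, frames=[2,3,1] (faults so far: 3)
  step 4: ref 5 -> FAULT, evict 3, frames=[2,5,1] (faults so far: 4)
  step 5: ref 2 -> HIT, frames=[2,5,1] (faults so far: 4)
  step 6: ref 2 -> HIT, frames=[2,5,1] (faults so far: 4)
  step 7: ref 4 -> FAULT, evict 1, frames=[2,5,4] (faults so far: 5)
  step 8: ref 2 -> HIT, frames=[2,5,4] (faults so far: 5)
  step 9: ref 2 -> HIT, frames=[2,5,4] (faults so far: 5)
  step 10: ref 4 -> HIT, frames=[2,5,4] (faults so far: 5)
  step 11: ref 4 -> HIT, frames=[2,5,4] (faults so far: 5)
  step 12: ref 2 -> HIT, frames=[2,5,4] (faults so far: 5)
  step 13: ref 5 -> HIT, frames=[2,5,4] (faults so far: 5)
  LRU total faults: 5
--- Optimal ---
  step 0: ref 2 -> FAULT, frames=[2,-,-] (faults so far: 1)
  step 1: ref 3 -> FAULT, frames=[2,3,-] (faults so far: 2)
  step 2: ref 2 -> HIT, frames=[2,3,-] (faults so far: 2)
  step 3: ref 1 -> FAULT, frames=[2,3,1] (faults so far: 3)
  step 4: ref 5 -> FAULT, evict 1, frames=[2,3,5] (faults so far: 4)
  step 5: ref 2 -> HIT, frames=[2,3,5] (faults so far: 4)
  step 6: ref 2 -> HIT, frames=[2,3,5] (faults so far: 4)
  step 7: ref 4 -> FAULT, evict 3, frames=[2,4,5] (faults so far: 5)
  step 8: ref 2 -> HIT, frames=[2,4,5] (faults so far: 5)
  step 9: ref 2 -> HIT, frames=[2,4,5] (faults so far: 5)
  step 10: ref 4 -> HIT, frames=[2,4,5] (faults so far: 5)
  step 11: ref 4 -> HIT, frames=[2,4,5] (faults so far: 5)
  step 12: ref 2 -> HIT, frames=[2,4,5] (faults so far: 5)
  step 13: ref 5 -> HIT, frames=[2,4,5] (faults so far: 5)
  Optimal total faults: 5

Answer: 6 5 5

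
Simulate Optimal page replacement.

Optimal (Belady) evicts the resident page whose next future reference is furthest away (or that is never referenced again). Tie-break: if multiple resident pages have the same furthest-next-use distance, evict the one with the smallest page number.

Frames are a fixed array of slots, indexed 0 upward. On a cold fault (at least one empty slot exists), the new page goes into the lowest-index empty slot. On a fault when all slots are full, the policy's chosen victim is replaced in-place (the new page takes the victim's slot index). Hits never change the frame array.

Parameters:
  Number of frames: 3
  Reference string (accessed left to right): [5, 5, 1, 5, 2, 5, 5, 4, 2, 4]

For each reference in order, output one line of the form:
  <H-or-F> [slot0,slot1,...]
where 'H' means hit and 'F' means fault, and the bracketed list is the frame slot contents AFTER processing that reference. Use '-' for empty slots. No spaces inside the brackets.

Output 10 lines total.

F [5,-,-]
H [5,-,-]
F [5,1,-]
H [5,1,-]
F [5,1,2]
H [5,1,2]
H [5,1,2]
F [5,4,2]
H [5,4,2]
H [5,4,2]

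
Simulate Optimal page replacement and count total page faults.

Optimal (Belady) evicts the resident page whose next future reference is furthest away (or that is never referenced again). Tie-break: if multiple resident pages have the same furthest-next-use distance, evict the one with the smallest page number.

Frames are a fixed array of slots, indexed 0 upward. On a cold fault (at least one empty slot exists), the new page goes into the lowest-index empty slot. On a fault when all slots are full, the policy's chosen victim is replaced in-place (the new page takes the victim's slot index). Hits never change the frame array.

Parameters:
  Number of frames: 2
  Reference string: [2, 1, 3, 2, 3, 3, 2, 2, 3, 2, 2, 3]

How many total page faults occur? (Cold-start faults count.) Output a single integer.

Step 0: ref 2 → FAULT, frames=[2,-]
Step 1: ref 1 → FAULT, frames=[2,1]
Step 2: ref 3 → FAULT (evict 1), frames=[2,3]
Step 3: ref 2 → HIT, frames=[2,3]
Step 4: ref 3 → HIT, frames=[2,3]
Step 5: ref 3 → HIT, frames=[2,3]
Step 6: ref 2 → HIT, frames=[2,3]
Step 7: ref 2 → HIT, frames=[2,3]
Step 8: ref 3 → HIT, frames=[2,3]
Step 9: ref 2 → HIT, frames=[2,3]
Step 10: ref 2 → HIT, frames=[2,3]
Step 11: ref 3 → HIT, frames=[2,3]
Total faults: 3

Answer: 3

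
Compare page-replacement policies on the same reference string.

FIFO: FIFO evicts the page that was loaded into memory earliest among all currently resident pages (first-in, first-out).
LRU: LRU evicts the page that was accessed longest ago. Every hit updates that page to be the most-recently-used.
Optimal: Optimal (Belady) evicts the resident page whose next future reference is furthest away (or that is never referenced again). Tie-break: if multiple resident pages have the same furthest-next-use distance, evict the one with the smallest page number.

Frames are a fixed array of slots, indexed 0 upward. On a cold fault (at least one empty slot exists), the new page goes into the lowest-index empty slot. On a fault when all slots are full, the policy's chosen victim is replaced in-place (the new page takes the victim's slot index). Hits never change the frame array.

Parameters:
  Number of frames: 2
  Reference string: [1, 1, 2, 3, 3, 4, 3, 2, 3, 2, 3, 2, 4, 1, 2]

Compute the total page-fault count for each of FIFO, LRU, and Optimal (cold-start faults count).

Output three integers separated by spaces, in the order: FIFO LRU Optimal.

Answer: 9 8 7

Derivation:
--- FIFO ---
  step 0: ref 1 -> FAULT, frames=[1,-] (faults so far: 1)
  step 1: ref 1 -> HIT, frames=[1,-] (faults so far: 1)
  step 2: ref 2 -> FAULT, frames=[1,2] (faults so far: 2)
  step 3: ref 3 -> FAULT, evict 1, frames=[3,2] (faults so far: 3)
  step 4: ref 3 -> HIT, frames=[3,2] (faults so far: 3)
  step 5: ref 4 -> FAULT, evict 2, frames=[3,4] (faults so far: 4)
  step 6: ref 3 -> HIT, frames=[3,4] (faults so far: 4)
  step 7: ref 2 -> FAULT, evict 3, frames=[2,4] (faults so far: 5)
  step 8: ref 3 -> FAULT, evict 4, frames=[2,3] (faults so far: 6)
  step 9: ref 2 -> HIT, frames=[2,3] (faults so far: 6)
  step 10: ref 3 -> HIT, frames=[2,3] (faults so far: 6)
  step 11: ref 2 -> HIT, frames=[2,3] (faults so far: 6)
  step 12: ref 4 -> FAULT, evict 2, frames=[4,3] (faults so far: 7)
  step 13: ref 1 -> FAULT, evict 3, frames=[4,1] (faults so far: 8)
  step 14: ref 2 -> FAULT, evict 4, frames=[2,1] (faults so far: 9)
  FIFO total faults: 9
--- LRU ---
  step 0: ref 1 -> FAULT, frames=[1,-] (faults so far: 1)
  step 1: ref 1 -> HIT, frames=[1,-] (faults so far: 1)
  step 2: ref 2 -> FAULT, frames=[1,2] (faults so far: 2)
  step 3: ref 3 -> FAULT, evict 1, frames=[3,2] (faults so far: 3)
  step 4: ref 3 -> HIT, frames=[3,2] (faults so far: 3)
  step 5: ref 4 -> FAULT, evict 2, frames=[3,4] (faults so far: 4)
  step 6: ref 3 -> HIT, frames=[3,4] (faults so far: 4)
  step 7: ref 2 -> FAULT, evict 4, frames=[3,2] (faults so far: 5)
  step 8: ref 3 -> HIT, frames=[3,2] (faults so far: 5)
  step 9: ref 2 -> HIT, frames=[3,2] (faults so far: 5)
  step 10: ref 3 -> HIT, frames=[3,2] (faults so far: 5)
  step 11: ref 2 -> HIT, frames=[3,2] (faults so far: 5)
  step 12: ref 4 -> FAULT, evict 3, frames=[4,2] (faults so far: 6)
  step 13: ref 1 -> FAULT, evict 2, frames=[4,1] (faults so far: 7)
  step 14: ref 2 -> FAULT, evict 4, frames=[2,1] (faults so far: 8)
  LRU total faults: 8
--- Optimal ---
  step 0: ref 1 -> FAULT, frames=[1,-] (faults so far: 1)
  step 1: ref 1 -> HIT, frames=[1,-] (faults so far: 1)
  step 2: ref 2 -> FAULT, frames=[1,2] (faults so far: 2)
  step 3: ref 3 -> FAULT, evict 1, frames=[3,2] (faults so far: 3)
  step 4: ref 3 -> HIT, frames=[3,2] (faults so far: 3)
  step 5: ref 4 -> FAULT, evict 2, frames=[3,4] (faults so far: 4)
  step 6: ref 3 -> HIT, frames=[3,4] (faults so far: 4)
  step 7: ref 2 -> FAULT, evict 4, frames=[3,2] (faults so far: 5)
  step 8: ref 3 -> HIT, frames=[3,2] (faults so far: 5)
  step 9: ref 2 -> HIT, frames=[3,2] (faults so far: 5)
  step 10: ref 3 -> HIT, frames=[3,2] (faults so far: 5)
  step 11: ref 2 -> HIT, frames=[3,2] (faults so far: 5)
  step 12: ref 4 -> FAULT, evict 3, frames=[4,2] (faults so far: 6)
  step 13: ref 1 -> FAULT, evict 4, frames=[1,2] (faults so far: 7)
  step 14: ref 2 -> HIT, frames=[1,2] (faults so far: 7)
  Optimal total faults: 7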